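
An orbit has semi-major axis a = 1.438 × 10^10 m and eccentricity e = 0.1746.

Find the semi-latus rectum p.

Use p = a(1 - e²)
a = 1.438 × 10^10 m
e = 0.1746,  e² = 0.0304852,  1 − e² = 0.969515
p = a(1 − e²) = 1.438 × 10^10 m × 0.969515 = 1.39416 × 10^10 m ≈ 1.394 × 10^10 m

Final answer: p = 1.394 × 10^10 m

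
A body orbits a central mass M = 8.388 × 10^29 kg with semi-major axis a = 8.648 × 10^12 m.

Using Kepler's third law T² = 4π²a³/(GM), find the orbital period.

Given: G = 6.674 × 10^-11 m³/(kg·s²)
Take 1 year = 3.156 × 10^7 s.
M = 8.388 × 10^29 kg
GM = G × M = 6.674 × 10^-11 × 8.388 × 10^29 = 5.59815 × 10^19 m³/s²
a = 8.648 × 10^12 m
a³ = 6.46766 × 10^38 m³
T = 2π √(a³/GM) = 2π √((6.46766 × 10^38) / (5.59815 × 10^19)) = 2π × 3.399 × 10^9 s
T = 2.13565 × 10^10 s ≈ 676.7 years

Final answer: 676.7 years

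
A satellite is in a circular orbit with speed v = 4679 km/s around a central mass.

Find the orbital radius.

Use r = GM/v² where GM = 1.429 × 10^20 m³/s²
v = 4679 km/s = 4.679 × 10^6 m/s
GM = 1.429 × 10^20 m³/s²
v² = 2.1893 × 10^13 m²/s²
r = GM/v² = (1.429 × 10^20) / (2.1893 × 10^13) = 6.52719 × 10^6 m ≈ 6.527 Mm

Final answer: 6.527 Mm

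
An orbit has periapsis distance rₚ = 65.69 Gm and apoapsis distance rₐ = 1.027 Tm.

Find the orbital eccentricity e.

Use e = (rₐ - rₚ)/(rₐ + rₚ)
rₚ = 65.69 Gm = 6.569 × 10^10 m
rₐ = 1.027 Tm = 1.027 × 10^12 m
rₐ − rₚ = 9.6131 × 10^11 m
rₐ + rₚ = 1.09269 × 10^12 m
e = (rₐ − rₚ)/(rₐ + rₚ) = 0.879765

Final answer: e = 0.8798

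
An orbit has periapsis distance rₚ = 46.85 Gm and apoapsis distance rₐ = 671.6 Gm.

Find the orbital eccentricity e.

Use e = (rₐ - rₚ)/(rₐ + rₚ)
rₚ = 46.85 Gm = 4.685 × 10^10 m
rₐ = 671.6 Gm = 6.716 × 10^11 m
rₐ − rₚ = 6.2475 × 10^11 m
rₐ + rₚ = 7.1845 × 10^11 m
e = (rₐ − rₚ)/(rₐ + rₚ) = 0.86958

Final answer: e = 0.8696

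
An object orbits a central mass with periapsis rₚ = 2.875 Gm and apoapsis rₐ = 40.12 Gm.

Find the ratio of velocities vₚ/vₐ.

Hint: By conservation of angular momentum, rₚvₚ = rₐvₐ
rₚ = 2.875 Gm = 2.875 × 10^9 m
rₐ = 40.12 Gm = 4.012 × 10^10 m
rₚvₚ = rₐvₐ  ⇒  vₚ/vₐ = rₐ/rₚ
vₚ/vₐ = (4.012 × 10^10) / (2.875 × 10^9) = 13.9548

Final answer: vₚ/vₐ = 13.95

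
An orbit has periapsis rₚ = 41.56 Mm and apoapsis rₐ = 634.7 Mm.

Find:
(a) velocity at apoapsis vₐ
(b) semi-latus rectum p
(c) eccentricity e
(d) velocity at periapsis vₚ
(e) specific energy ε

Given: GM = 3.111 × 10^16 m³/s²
rₚ = 41.56 Mm = 4.156 × 10^7 m
rₐ = 634.7 Mm = 6.347 × 10^8 m
GM = 3.111 × 10^16 m³/s²
a = (rₚ + rₐ)/2 = 3.3813 × 10^8 m
e = (rₐ − rₚ)/(rₐ + rₚ) = (5.9314 × 10^8) / (6.7626 × 10^8) = 0.877089
(a) vₐ² = GM (2/rₐ − 1/a) = 3.111 × 10^16 × (3.1511 × 10^-9 − 2.95744 × 10^-9) = 6.02453 × 10^6 m²/s²;  vₐ = 2454.49 m/s ≈ 2.454 km/s
(b) 1 − e² = 0.230715;  p = a(1 − e²) = 3.3813 × 10^8 × 0.230715 = 7.80118 × 10^7 m ≈ 78.01 Mm
(c) e = 0.877089 ≈ 0.8771
(d) vₚ² = GM (2/rₚ − 1/a) = 3.111 × 10^16 × (4.81232 × 10^-8 − 2.95744 × 10^-9) = 1.40511 × 10^9 m²/s²;  vₚ = 37484.8 m/s ≈ 37.48 km/s
(e) 2a = 6.7626 × 10^8 m;  ε = −GM/(2a) = -4.6003 × 10^7 J/kg ≈ -46 MJ/kg

Final answer:
(a) velocity at apoapsis vₐ = 2.454 km/s
(b) semi-latus rectum p = 78.01 Mm
(c) eccentricity e = 0.8771
(d) velocity at periapsis vₚ = 37.48 km/s
(e) specific energy ε = -46 MJ/kg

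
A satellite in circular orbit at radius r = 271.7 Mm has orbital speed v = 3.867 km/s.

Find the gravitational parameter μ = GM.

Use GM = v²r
r = 271.7 Mm = 2.717 × 10^8 m
v = 3.867 km/s = 3867 m/s
v² = 1.49537 × 10^7 m²/s²
GM = v²r = 1.49537 × 10^7 × 2.717 × 10^8 = 4.06292 × 10^15 m³/s²
GM ≈ 4.063 × 10^15 m³/s²

Final answer: GM = 4.063 × 10^15 m³/s²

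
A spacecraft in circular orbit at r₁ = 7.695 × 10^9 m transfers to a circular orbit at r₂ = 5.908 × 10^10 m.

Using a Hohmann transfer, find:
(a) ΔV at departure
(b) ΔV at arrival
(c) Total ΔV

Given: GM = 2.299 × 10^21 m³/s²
r₁ = 7.695 × 10^9 m
r₂ = 5.908 × 10^10 m
GM = 2.299 × 10^21 m³/s²
Transfer ellipse: a_t = (r₁ + r₂)/2 = 3.33875 × 10^10 m
Circular speed at r₁: v₁ = √(GM/r₁) = 546594 m/s
Transfer speed at r₁ (periapsis): v₁ₜ = √(GM(2/r₁ − 1/a_t)) = 727099 m/s
(a) ΔV₁ = v₁ₜ − v₁ = 180504 m/s ≈ 180.5 km/s
Circular speed at r₂: v₂ = √(GM/r₂) = 197265 m/s
Transfer speed at r₂ (apoapsis): v₂ₜ = √(GM(2/r₂ − 1/a_t)) = 94702.5 m/s
(b) ΔV₂ = v₂ − v₂ₜ = 102562 m/s ≈ 102.6 km/s
(c) ΔV_total = ΔV₁ + ΔV₂ = 283067 m/s ≈ 283.1 km/s

Final answer:
(a) ΔV₁ = 180.5 km/s
(b) ΔV₂ = 102.6 km/s
(c) ΔV_total = 283.1 km/s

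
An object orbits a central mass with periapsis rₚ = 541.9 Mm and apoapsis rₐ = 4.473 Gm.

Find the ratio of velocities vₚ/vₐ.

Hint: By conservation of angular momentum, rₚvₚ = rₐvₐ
rₚ = 541.9 Mm = 5.419 × 10^8 m
rₐ = 4.473 Gm = 4.473 × 10^9 m
rₚvₚ = rₐvₐ  ⇒  vₚ/vₐ = rₐ/rₚ
vₚ/vₐ = (4.473 × 10^9) / (5.419 × 10^8) = 8.25429

Final answer: vₚ/vₐ = 8.254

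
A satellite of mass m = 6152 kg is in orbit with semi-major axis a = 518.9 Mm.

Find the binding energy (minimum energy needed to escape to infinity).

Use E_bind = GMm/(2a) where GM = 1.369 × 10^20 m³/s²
a = 518.9 Mm = 5.189 × 10^8 m
GM = 1.369 × 10^20 m³/s²
m = 6152 kg
GMm = 1.369 × 10^20 × 6152 = 8.42209 × 10^23 m³·kg/s²
2a = 1.0378 × 10^9 m
E_bind = GMm/(2a) = 8.11533 × 10^14 J ≈ 811.5 TJ

Final answer: 811.5 TJ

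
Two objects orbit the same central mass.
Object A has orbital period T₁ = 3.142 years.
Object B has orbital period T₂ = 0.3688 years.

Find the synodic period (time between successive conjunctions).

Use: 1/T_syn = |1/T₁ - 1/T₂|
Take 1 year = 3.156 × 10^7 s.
T₁ = 3.142 years = 9.91615 × 10^7 s
T₂ = 0.3688 years = 1.16393 × 10^7 s
1/T₁ = 1.00846 × 10^-8 s⁻¹
1/T₂ = 8.59156 × 10^-8 s⁻¹
|1/T₁ − 1/T₂| = 7.58311 × 10^-8 s⁻¹
T_syn = 1 / |1/T₁ − 1/T₂| = 1.31872 × 10^7 s ≈ 0.4178 years

Final answer: T_syn = 0.4178 years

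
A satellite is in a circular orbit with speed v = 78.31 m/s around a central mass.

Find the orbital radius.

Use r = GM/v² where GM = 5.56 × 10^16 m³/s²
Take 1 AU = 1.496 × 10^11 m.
v = 78.31 m/s
GM = 5.56 × 10^16 m³/s²
v² = 6132.46 m²/s²
r = GM/v² = (5.56 × 10^16) / 6132.46 = 9.06651 × 10^12 m ≈ 60.61 AU

Final answer: 60.61 AU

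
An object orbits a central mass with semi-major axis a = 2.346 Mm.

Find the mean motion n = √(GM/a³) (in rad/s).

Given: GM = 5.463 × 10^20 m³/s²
a = 2.346 Mm = 2.346 × 10^6 m
GM = 5.463 × 10^20 m³/s²
a³ = 1.29117 × 10^19 m³
GM/a³ = (5.463 × 10^20) / (1.29117 × 10^19) = 42.3104 s⁻²
n = √(GM/a³) = 6.50464 rad/s ≈ 6.505 rad/s

Final answer: n = 6.505 rad/s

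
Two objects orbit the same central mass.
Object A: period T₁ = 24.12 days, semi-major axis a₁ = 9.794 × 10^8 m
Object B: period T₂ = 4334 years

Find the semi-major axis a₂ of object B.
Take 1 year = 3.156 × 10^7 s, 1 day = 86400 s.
T₁ = 24.12 days = 2.08397 × 10^6 s
T₂ = 4334 years = 1.36781 × 10^11 s
a₁ = 9.794 × 10^8 m
Kepler's third law: (T₂/T₁)² = (a₂/a₁)³  ⇒  a₂ = a₁ (T₂/T₁)^(2/3)
T₂/T₁ = 65634.9
(T₂/T₁)^(2/3) = 1627.13
a₂ = 9.794 × 10^8 m × 1627.13 = 1.59361 × 10^12 m ≈ 1.594 × 10^12 m

Final answer: a₂ = 1.594 × 10^12 m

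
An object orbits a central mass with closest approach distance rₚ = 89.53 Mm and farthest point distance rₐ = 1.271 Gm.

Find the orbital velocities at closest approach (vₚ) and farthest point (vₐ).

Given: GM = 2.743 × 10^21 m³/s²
rₚ = 89.53 Mm = 8.953 × 10^7 m
rₐ = 1.271 Gm = 1.271 × 10^9 m
GM = 2.743 × 10^21 m³/s²
a = (rₚ + rₐ)/2 = 6.80265 × 10^8 m
Vis-viva: v² = GM (2/r − 1/a)
vₚ² = 2.743 × 10^21 × (2.23389 × 10^-8 − 1.47002 × 10^-9) = 5.72433 × 10^13 m²/s²
vₚ = 7.56593 × 10^6 m/s ≈ 7566 km/s
vₐ² = 2.743 × 10^21 × (1.57356 × 10^-9 − 1.47002 × 10^-9) = 2.84034 × 10^11 m²/s²
vₐ = 532949 m/s ≈ 532.9 km/s

Final answer: vₚ = 7566 km/s, vₐ = 532.9 km/s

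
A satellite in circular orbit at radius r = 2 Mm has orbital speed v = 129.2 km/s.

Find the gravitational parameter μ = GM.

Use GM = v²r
r = 2 Mm = 2 × 10^6 m
v = 129.2 km/s = 129200 m/s
v² = 1.66926 × 10^10 m²/s²
GM = v²r = 1.66926 × 10^10 × 2 × 10^6 = 3.33853 × 10^16 m³/s²
GM ≈ 3.339 × 10^16 m³/s²

Final answer: GM = 3.339 × 10^16 m³/s²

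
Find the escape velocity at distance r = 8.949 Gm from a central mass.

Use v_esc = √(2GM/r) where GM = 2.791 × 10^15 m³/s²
r = 8.949 Gm = 8.949 × 10^9 m
GM = 2.791 × 10^15 m³/s²
2GM/r = 2 × (2.791 × 10^15) / (8.949 × 10^9) = 623757 m²/s²
v_esc = √(2GM/r) = 789.783 m/s ≈ 789.8 m/s

Final answer: 789.8 m/s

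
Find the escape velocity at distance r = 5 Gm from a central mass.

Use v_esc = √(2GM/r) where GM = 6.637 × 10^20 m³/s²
r = 5 Gm = 5 × 10^9 m
GM = 6.637 × 10^20 m³/s²
2GM/r = 2 × (6.637 × 10^20) / (5 × 10^9) = 2.6548 × 10^11 m²/s²
v_esc = √(2GM/r) = 515248 m/s ≈ 515.2 km/s

Final answer: 515.2 km/s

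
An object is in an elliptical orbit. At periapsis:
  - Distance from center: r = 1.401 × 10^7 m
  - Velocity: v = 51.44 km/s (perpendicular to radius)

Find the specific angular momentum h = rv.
r = 1.401 × 10^7 m
v = 51.44 km/s = 51440 m/s
h = rv = 1.401 × 10^7 × 51440 = 7.20674 × 10^11 m²/s ≈ 7.207 × 10^11 m²/s

Final answer: h = 7.207 × 10^11 m²/s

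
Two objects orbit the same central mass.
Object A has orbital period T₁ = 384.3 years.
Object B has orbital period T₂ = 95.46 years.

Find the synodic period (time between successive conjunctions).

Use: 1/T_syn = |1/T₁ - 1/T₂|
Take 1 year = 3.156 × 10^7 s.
T₁ = 384.3 years = 1.21285 × 10^10 s
T₂ = 95.46 years = 3.01272 × 10^9 s
1/T₁ = 8.24504 × 10^-11 s⁻¹
1/T₂ = 3.31926 × 10^-10 s⁻¹
|1/T₁ − 1/T₂| = 2.49476 × 10^-10 s⁻¹
T_syn = 1 / |1/T₁ − 1/T₂| = 4.0084 × 10^9 s ≈ 127 years

Final answer: T_syn = 127 years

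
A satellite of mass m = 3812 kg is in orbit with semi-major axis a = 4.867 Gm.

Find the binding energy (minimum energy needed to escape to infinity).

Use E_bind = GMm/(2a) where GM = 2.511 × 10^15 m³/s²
a = 4.867 Gm = 4.867 × 10^9 m
GM = 2.511 × 10^15 m³/s²
m = 3812 kg
GMm = 2.511 × 10^15 × 3812 = 9.57193 × 10^18 m³·kg/s²
2a = 9.734 × 10^9 m
E_bind = GMm/(2a) = 9.8335 × 10^8 J ≈ 983.4 MJ

Final answer: 983.4 MJ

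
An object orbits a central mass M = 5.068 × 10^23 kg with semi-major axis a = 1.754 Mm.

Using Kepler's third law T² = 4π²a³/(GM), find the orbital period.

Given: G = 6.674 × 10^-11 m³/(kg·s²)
M = 5.068 × 10^23 kg
GM = G × M = 6.674 × 10^-11 × 5.068 × 10^23 = 3.38238 × 10^13 m³/s²
a = 1.754 Mm = 1.754 × 10^6 m
a³ = 5.39621 × 10^18 m³
T = 2π √(a³/GM) = 2π √((5.39621 × 10^18) / (3.38238 × 10^13)) = 2π × 399.423 s
T = 2509.65 s ≈ 41.83 minutes

Final answer: 41.83 minutes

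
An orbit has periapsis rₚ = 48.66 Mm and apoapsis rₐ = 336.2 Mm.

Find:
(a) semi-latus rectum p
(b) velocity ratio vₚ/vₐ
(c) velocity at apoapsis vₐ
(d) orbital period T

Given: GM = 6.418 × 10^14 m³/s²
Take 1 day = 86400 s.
rₚ = 48.66 Mm = 4.866 × 10^7 m
rₐ = 336.2 Mm = 3.362 × 10^8 m
GM = 6.418 × 10^14 m³/s²
a = (rₚ + rₐ)/2 = 1.9243 × 10^8 m
e = (rₐ − rₚ)/(rₐ + rₚ) = (2.8754 × 10^8) / (3.8486 × 10^8) = 0.747129
(a) 1 − e² = 0.441799;  p = a(1 − e²) = 1.9243 × 10^8 × 0.441799 = 8.50153 × 10^7 m ≈ 85.02 Mm
(b) vₚ/vₐ = rₐ/rₚ (angular momentum) = (3.362 × 10^8) / (4.866 × 10^7) = 6.90917 ≈ 6.909
(c) vₐ² = GM (2/rₐ − 1/a) = 6.418 × 10^14 × (5.94884 × 10^-9 − 5.19669 × 10^-9) = 482727 m²/s²;  vₐ = 694.785 m/s ≈ 694.8 m/s
(d) a³ = 7.12555 × 10^24 m³;  T = 2π √(a³/GM) = 2π × 105368 s = 662048 s ≈ 7.663 days

Final answer:
(a) semi-latus rectum p = 85.02 Mm
(b) velocity ratio vₚ/vₐ = 6.909
(c) velocity at apoapsis vₐ = 694.8 m/s
(d) orbital period T = 7.663 days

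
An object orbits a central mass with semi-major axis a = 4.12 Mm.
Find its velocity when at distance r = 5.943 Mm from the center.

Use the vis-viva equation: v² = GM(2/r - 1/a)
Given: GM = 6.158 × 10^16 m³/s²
a = 4.12 Mm = 4.12 × 10^6 m
r = 5.943 Mm = 5.943 × 10^6 m
GM = 6.158 × 10^16 m³/s²
2/r − 1/a = 3.3653 × 10^-7 − 2.42718 × 10^-7 = 9.38119 × 10^-8 m⁻¹
v² = GM (2/r − 1/a) = 5.77694 × 10^9 m²/s²
v = 76006.2 m/s ≈ 76.01 km/s

Final answer: 76.01 km/s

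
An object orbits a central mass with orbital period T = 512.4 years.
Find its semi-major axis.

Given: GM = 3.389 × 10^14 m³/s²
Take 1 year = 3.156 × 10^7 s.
T = 512.4 years = 1.61713 × 10^10 s
GM = 3.389 × 10^14 m³/s²
Kepler's third law: a³ = GM T² / (4π²)
T² = 2.61512 × 10^20 s²
a³ = (3.389 × 10^14) × (2.61512 × 10^20) / (4π²) = 2.24494 × 10^33 m³
a = (a³)^(1/3) = 1.30939 × 10^11 m ≈ 130.9 Gm

Final answer: 130.9 Gm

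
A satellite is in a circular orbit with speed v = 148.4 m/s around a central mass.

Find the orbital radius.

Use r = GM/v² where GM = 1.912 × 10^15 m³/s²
v = 148.4 m/s
GM = 1.912 × 10^15 m³/s²
v² = 22022.6 m²/s²
r = GM/v² = (1.912 × 10^15) / 22022.6 = 8.68201 × 10^10 m ≈ 86.82 Gm

Final answer: 86.82 Gm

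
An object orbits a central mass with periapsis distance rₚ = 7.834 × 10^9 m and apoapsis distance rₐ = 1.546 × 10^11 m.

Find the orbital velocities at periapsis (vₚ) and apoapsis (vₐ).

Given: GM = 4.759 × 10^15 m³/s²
rₚ = 7.834 × 10^9 m
rₐ = 1.546 × 10^11 m
GM = 4.759 × 10^15 m³/s²
a = (rₚ + rₐ)/2 = 8.1217 × 10^10 m
Vis-viva: v² = GM (2/r − 1/a)
vₚ² = 4.759 × 10^15 × (2.55297 × 10^-10 − 1.23127 × 10^-11) = 1.15636 × 10^6 m²/s²
vₚ = 1075.34 m/s ≈ 1.075 km/s
vₐ² = 4.759 × 10^15 × (1.29366 × 10^-11 − 1.23127 × 10^-11) = 2969.22 m²/s²
vₐ = 54.4906 m/s ≈ 54.49 m/s

Final answer: vₚ = 1.075 km/s, vₐ = 54.49 m/s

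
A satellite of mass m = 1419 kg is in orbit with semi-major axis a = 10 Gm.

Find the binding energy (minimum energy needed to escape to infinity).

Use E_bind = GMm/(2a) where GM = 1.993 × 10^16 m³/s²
a = 10 Gm = 1 × 10^10 m
GM = 1.993 × 10^16 m³/s²
m = 1419 kg
GMm = 1.993 × 10^16 × 1419 = 2.82807 × 10^19 m³·kg/s²
2a = 2 × 10^10 m
E_bind = GMm/(2a) = 1.41403 × 10^9 J ≈ 1.414 GJ

Final answer: 1.414 GJ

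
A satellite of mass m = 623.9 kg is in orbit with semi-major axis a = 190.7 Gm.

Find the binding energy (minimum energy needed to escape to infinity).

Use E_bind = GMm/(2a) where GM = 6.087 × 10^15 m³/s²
a = 190.7 Gm = 1.907 × 10^11 m
GM = 6.087 × 10^15 m³/s²
m = 623.9 kg
GMm = 6.087 × 10^15 × 623.9 = 3.79768 × 10^18 m³·kg/s²
2a = 3.814 × 10^11 m
E_bind = GMm/(2a) = 9.95721 × 10^6 J ≈ 9.957 MJ

Final answer: 9.957 MJ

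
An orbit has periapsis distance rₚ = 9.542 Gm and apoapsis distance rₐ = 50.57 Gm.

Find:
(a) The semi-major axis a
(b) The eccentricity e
rₚ = 9.542 Gm = 9.542 × 10^9 m
rₐ = 50.57 Gm = 5.057 × 10^10 m
(a) a = (rₚ + rₐ)/2 = 3.0056 × 10^10 m ≈ 30.06 Gm
(b) e = (rₐ − rₚ)/(rₐ + rₚ) = (4.1028 × 10^10) / (6.0112 × 10^10) = 0.682526

Final answer:
(a) a = 30.06 Gm
(b) e = 0.6825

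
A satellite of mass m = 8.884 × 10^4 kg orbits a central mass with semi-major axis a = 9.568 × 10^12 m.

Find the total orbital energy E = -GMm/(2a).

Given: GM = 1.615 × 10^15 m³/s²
a = 9.568 × 10^12 m
GM = 1.615 × 10^15 m³/s²
2a = 1.9136 × 10^13 m
GMm = 1.615 × 10^15 × 88840 = 1.43477 × 10^20 m³·kg/s²
E = −GMm/(2a) = -7.49773 × 10^6 J ≈ -7.498 MJ

Final answer: -7.498 MJ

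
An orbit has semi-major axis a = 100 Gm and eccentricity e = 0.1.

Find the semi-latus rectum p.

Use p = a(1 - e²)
a = 100 Gm = 1 × 10^11 m
e = 0.1,  e² = 0.01,  1 − e² = 0.99
p = a(1 − e²) = 1 × 10^11 m × 0.99 = 9.9 × 10^10 m ≈ 99 Gm

Final answer: p = 99 Gm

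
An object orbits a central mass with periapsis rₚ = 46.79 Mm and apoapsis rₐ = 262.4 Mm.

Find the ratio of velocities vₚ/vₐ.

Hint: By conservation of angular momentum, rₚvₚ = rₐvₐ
rₚ = 46.79 Mm = 4.679 × 10^7 m
rₐ = 262.4 Mm = 2.624 × 10^8 m
rₚvₚ = rₐvₐ  ⇒  vₚ/vₐ = rₐ/rₚ
vₚ/vₐ = (2.624 × 10^8) / (4.679 × 10^7) = 5.60804

Final answer: vₚ/vₐ = 5.608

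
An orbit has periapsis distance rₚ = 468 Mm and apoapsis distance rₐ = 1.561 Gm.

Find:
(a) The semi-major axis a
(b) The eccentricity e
rₚ = 468 Mm = 4.68 × 10^8 m
rₐ = 1.561 Gm = 1.561 × 10^9 m
(a) a = (rₚ + rₐ)/2 = 1.0145 × 10^9 m ≈ 1.014 Gm
(b) e = (rₐ − rₚ)/(rₐ + rₚ) = (1.093 × 10^9) / (2.029 × 10^9) = 0.538689

Final answer:
(a) a = 1.014 Gm
(b) e = 0.5387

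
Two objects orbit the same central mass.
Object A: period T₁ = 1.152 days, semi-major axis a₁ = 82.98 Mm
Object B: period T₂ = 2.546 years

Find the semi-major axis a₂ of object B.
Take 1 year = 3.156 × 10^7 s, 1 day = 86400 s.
T₁ = 1.152 days = 99532.8 s
T₂ = 2.546 years = 8.03518 × 10^7 s
a₁ = 82.98 Mm = 8.298 × 10^7 m
Kepler's third law: (T₂/T₁)² = (a₂/a₁)³  ⇒  a₂ = a₁ (T₂/T₁)^(2/3)
T₂/T₁ = 807.289
(T₂/T₁)^(2/3) = 86.7001
a₂ = 8.298 × 10^7 m × 86.7001 = 7.19437 × 10^9 m ≈ 7.194 Gm

Final answer: a₂ = 7.194 Gm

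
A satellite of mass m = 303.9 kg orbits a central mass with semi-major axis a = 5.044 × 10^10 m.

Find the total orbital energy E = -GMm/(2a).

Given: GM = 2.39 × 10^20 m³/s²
a = 5.044 × 10^10 m
GM = 2.39 × 10^20 m³/s²
2a = 1.0088 × 10^11 m
GMm = 2.39 × 10^20 × 303.9 = 7.26321 × 10^22 m³·kg/s²
E = −GMm/(2a) = -7.19985 × 10^11 J ≈ -720 GJ

Final answer: -720 GJ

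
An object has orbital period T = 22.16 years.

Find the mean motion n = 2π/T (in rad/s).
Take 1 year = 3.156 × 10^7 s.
T = 22.16 years = 6.9937 × 10^8 s
n = 2π / (6.9937 × 10^8 s) = 8.98407 × 10^-9 rad/s ≈ 8.984 × 10^-9 rad/s

Final answer: n = 8.984 × 10^-9 rad/s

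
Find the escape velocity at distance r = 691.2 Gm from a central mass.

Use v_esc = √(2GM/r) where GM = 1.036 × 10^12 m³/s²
r = 691.2 Gm = 6.912 × 10^11 m
GM = 1.036 × 10^12 m³/s²
2GM/r = 2 × (1.036 × 10^12) / (6.912 × 10^11) = 2.99769 m²/s²
v_esc = √(2GM/r) = 1.73138 m/s ≈ 1.731 m/s

Final answer: 1.731 m/s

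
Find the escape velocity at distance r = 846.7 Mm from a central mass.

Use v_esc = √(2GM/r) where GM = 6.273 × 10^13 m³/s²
r = 846.7 Mm = 8.467 × 10^8 m
GM = 6.273 × 10^13 m³/s²
2GM/r = 2 × (6.273 × 10^13) / (8.467 × 10^8) = 148175 m²/s²
v_esc = √(2GM/r) = 384.935 m/s ≈ 384.9 m/s

Final answer: 384.9 m/s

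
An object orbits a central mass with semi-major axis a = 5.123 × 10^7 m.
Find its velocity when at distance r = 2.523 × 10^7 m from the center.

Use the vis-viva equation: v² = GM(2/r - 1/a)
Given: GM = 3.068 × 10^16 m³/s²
a = 5.123 × 10^7 m
r = 2.523 × 10^7 m
GM = 3.068 × 10^16 m³/s²
2/r − 1/a = 7.92707 × 10^-8 − 1.95198 × 10^-8 = 5.97509 × 10^-8 m⁻¹
v² = GM (2/r − 1/a) = 1.83316 × 10^9 m²/s²
v = 42815.4 m/s ≈ 42.82 km/s

Final answer: 42.82 km/s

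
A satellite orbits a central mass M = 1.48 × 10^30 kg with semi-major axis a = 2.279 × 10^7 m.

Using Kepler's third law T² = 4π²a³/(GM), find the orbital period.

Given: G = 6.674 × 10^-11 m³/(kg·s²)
M = 1.48 × 10^30 kg
GM = G × M = 6.674 × 10^-11 × 1.48 × 10^30 = 9.87752 × 10^19 m³/s²
a = 2.279 × 10^7 m
a³ = 1.18368 × 10^22 m³
T = 2π √(a³/GM) = 2π √((1.18368 × 10^22) / (9.87752 × 10^19)) = 2π × 10.9469 s
T = 68.7816 s ≈ 1.146 minutes

Final answer: 1.146 minutes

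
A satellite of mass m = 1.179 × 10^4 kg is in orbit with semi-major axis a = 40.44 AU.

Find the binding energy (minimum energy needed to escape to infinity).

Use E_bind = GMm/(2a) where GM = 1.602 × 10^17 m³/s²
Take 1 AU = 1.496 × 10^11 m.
a = 40.44 AU = 6.04982 × 10^12 m
GM = 1.602 × 10^17 m³/s²
m = 1.179 × 10^4 kg
GMm = 1.602 × 10^17 × 11790 = 1.88876 × 10^21 m³·kg/s²
2a = 1.20996 × 10^13 m
E_bind = GMm/(2a) = 1.561 × 10^8 J ≈ 156.1 MJ

Final answer: 156.1 MJ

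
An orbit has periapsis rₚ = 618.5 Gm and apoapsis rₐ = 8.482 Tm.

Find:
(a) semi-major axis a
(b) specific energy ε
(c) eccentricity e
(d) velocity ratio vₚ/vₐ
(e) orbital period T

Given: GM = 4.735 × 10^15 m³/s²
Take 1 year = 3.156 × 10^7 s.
rₚ = 618.5 Gm = 6.185 × 10^11 m
rₐ = 8.482 Tm = 8.482 × 10^12 m
GM = 4.735 × 10^15 m³/s²
a = (rₚ + rₐ)/2 = 4.55025 × 10^12 m
e = (rₐ − rₚ)/(rₐ + rₚ) = (7.8635 × 10^12) / (9.1005 × 10^12) = 0.864073
(a) a = 4.55025 × 10^12 m ≈ 4.55 Tm
(b) 2a = 9.1005 × 10^12 m;  ε = −GM/(2a) = -520.301 J/kg ≈ -520.3 J/kg
(c) e = 0.864073 ≈ 0.8641
(d) vₚ/vₐ = rₐ/rₚ (angular momentum) = (8.482 × 10^12) / (6.185 × 10^11) = 13.7138 ≈ 13.71
(e) a³ = 9.42119 × 10^37 m³;  T = 2π √(a³/GM) = 2π × 1.41056 × 10^11 s = 8.86284 × 10^11 s ≈ 2.808 × 10^4 years

Final answer:
(a) semi-major axis a = 4.55 Tm
(b) specific energy ε = -520.3 J/kg
(c) eccentricity e = 0.8641
(d) velocity ratio vₚ/vₐ = 13.71
(e) orbital period T = 2.808 × 10^4 years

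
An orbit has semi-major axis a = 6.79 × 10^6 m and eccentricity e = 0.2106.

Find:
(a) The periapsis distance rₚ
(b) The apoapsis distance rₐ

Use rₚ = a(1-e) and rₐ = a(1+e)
a = 6.79 × 10^6 m
e = 0.2106:  1 − e = 0.7894,  1 + e = 1.2106
(a) rₚ = a(1 − e) = 6.79 × 10^6 m × 0.7894 = 5.36003 × 10^6 m ≈ 5.36 × 10^6 m
(b) rₐ = a(1 + e) = 6.79 × 10^6 m × 1.2106 = 8.21997 × 10^6 m ≈ 8.22 × 10^6 m

Final answer:
(a) rₚ = 5.36 × 10^6 m
(b) rₐ = 8.22 × 10^6 m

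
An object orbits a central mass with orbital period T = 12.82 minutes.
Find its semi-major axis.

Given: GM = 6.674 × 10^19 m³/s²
T = 12.82 minutes = 769.2 s
GM = 6.674 × 10^19 m³/s²
Kepler's third law: a³ = GM T² / (4π²)
T² = 591669 s²
a³ = (6.674 × 10^19) × 591669 / (4π²) = 1.00024 × 10^24 m³
a = (a³)^(1/3) = 1.00008 × 10^8 m ≈ 100 Mm

Final answer: 100 Mm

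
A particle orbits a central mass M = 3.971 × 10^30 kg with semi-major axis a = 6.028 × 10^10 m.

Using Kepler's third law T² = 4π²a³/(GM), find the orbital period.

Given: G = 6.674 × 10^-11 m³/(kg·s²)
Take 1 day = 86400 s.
M = 3.971 × 10^30 kg
GM = G × M = 6.674 × 10^-11 × 3.971 × 10^30 = 2.65025 × 10^20 m³/s²
a = 6.028 × 10^10 m
a³ = 2.19038 × 10^32 m³
T = 2π √(a³/GM) = 2π √((2.19038 × 10^32) / (2.65025 × 10^20)) = 2π × 909111 s
T = 5.71211 × 10^6 s ≈ 66.11 days

Final answer: 66.11 days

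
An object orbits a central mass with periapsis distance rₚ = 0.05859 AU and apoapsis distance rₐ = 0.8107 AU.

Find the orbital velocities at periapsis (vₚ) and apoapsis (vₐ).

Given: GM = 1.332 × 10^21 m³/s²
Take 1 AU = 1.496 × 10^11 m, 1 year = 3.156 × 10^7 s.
rₚ = 0.05859 AU = 8.76506 × 10^9 m
rₐ = 0.8107 AU = 1.21281 × 10^11 m
GM = 1.332 × 10^21 m³/s²
a = (rₚ + rₐ)/2 = 6.50229 × 10^10 m
Vis-viva: v² = GM (2/r − 1/a)
vₚ² = 1.332 × 10^21 × (2.28179 × 10^-10 − 1.53792 × 10^-11) = 2.83449 × 10^11 m²/s²
vₚ = 532399 m/s ≈ 112.3 AU/year
vₐ² = 1.332 × 10^21 × (1.64907 × 10^-11 − 1.53792 × 10^-11) = 1.48048 × 10^9 m²/s²
vₐ = 38476.9 m/s ≈ 8.117 AU/year

Final answer: vₚ = 112.3 AU/year, vₐ = 8.117 AU/year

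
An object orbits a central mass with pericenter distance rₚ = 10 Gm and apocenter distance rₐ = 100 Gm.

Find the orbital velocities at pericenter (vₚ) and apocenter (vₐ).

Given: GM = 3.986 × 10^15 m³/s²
rₚ = 10 Gm = 1 × 10^10 m
rₐ = 100 Gm = 1 × 10^11 m
GM = 3.986 × 10^15 m³/s²
a = (rₚ + rₐ)/2 = 5.5 × 10^10 m
Vis-viva: v² = GM (2/r − 1/a)
vₚ² = 3.986 × 10^15 × (2 × 10^-10 − 1.81818 × 10^-11) = 724727 m²/s²
vₚ = 851.309 m/s ≈ 851.3 m/s
vₐ² = 3.986 × 10^15 × (2 × 10^-11 − 1.81818 × 10^-11) = 7247.27 m²/s²
vₐ = 85.1309 m/s ≈ 85.13 m/s

Final answer: vₚ = 851.3 m/s, vₐ = 85.13 m/s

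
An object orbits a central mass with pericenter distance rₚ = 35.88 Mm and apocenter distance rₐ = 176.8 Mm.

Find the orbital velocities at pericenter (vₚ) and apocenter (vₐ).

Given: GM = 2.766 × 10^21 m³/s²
rₚ = 35.88 Mm = 3.588 × 10^7 m
rₐ = 176.8 Mm = 1.768 × 10^8 m
GM = 2.766 × 10^21 m³/s²
a = (rₚ + rₐ)/2 = 1.0634 × 10^8 m
Vis-viva: v² = GM (2/r − 1/a)
vₚ² = 2.766 × 10^21 × (5.57414 × 10^-8 − 9.4038 × 10^-9) = 1.2817 × 10^14 m²/s²
vₚ = 1.13212 × 10^7 m/s ≈ 1.132 × 10^4 km/s
vₐ² = 2.766 × 10^21 × (1.13122 × 10^-8 − 9.4038 × 10^-9) = 5.27868 × 10^12 m²/s²
vₐ = 2.29754 × 10^6 m/s ≈ 2298 km/s

Final answer: vₚ = 1.132 × 10^4 km/s, vₐ = 2298 km/s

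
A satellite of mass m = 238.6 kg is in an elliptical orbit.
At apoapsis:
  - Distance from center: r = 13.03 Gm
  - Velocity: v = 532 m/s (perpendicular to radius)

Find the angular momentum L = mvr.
r = 13.03 Gm = 1.303 × 10^10 m
v = 532 m/s
vr = 532 × 1.303 × 10^10 = 6.93196 × 10^12 m²/s
L = m × vr = 238.6 × 6.93196 × 10^12 = 1.65397 × 10^15 kg·m²/s ≈ 1.654 × 10^15 kg·m²/s

Final answer: L = 1.654 × 10^15 kg·m²/s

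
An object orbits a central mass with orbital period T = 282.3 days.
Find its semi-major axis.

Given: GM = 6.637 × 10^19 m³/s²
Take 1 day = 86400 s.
T = 282.3 days = 2.43907 × 10^7 s
GM = 6.637 × 10^19 m³/s²
Kepler's third law: a³ = GM T² / (4π²)
T² = 5.94907 × 10^14 s²
a³ = (6.637 × 10^19) × (5.94907 × 10^14) / (4π²) = 1.00014 × 10^33 m³
a = (a³)^(1/3) = 1.00005 × 10^11 m ≈ 100 Gm

Final answer: 100 Gm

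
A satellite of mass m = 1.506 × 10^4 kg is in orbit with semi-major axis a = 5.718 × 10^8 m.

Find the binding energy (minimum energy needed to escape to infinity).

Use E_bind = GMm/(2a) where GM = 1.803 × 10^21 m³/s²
a = 5.718 × 10^8 m
GM = 1.803 × 10^21 m³/s²
m = 1.506 × 10^4 kg
GMm = 1.803 × 10^21 × 15060 = 2.71532 × 10^25 m³·kg/s²
2a = 1.1436 × 10^9 m
E_bind = GMm/(2a) = 2.37436 × 10^16 J ≈ 23.74 PJ

Final answer: 23.74 PJ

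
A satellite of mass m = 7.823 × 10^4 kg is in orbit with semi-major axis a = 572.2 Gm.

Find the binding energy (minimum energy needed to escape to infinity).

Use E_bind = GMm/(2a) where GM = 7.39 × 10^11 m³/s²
a = 572.2 Gm = 5.722 × 10^11 m
GM = 7.39 × 10^11 m³/s²
m = 7.823 × 10^4 kg
GMm = 7.39 × 10^11 × 78230 = 5.7812 × 10^16 m³·kg/s²
2a = 1.1444 × 10^12 m
E_bind = GMm/(2a) = 50517.3 J ≈ 50.52 kJ

Final answer: 50.52 kJ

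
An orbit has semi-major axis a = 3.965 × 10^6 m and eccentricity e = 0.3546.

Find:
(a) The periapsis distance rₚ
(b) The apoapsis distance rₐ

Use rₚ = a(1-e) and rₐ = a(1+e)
a = 3.965 × 10^6 m
e = 0.3546:  1 − e = 0.6454,  1 + e = 1.3546
(a) rₚ = a(1 − e) = 3.965 × 10^6 m × 0.6454 = 2.55901 × 10^6 m ≈ 2.559 × 10^6 m
(b) rₐ = a(1 + e) = 3.965 × 10^6 m × 1.3546 = 5.37099 × 10^6 m ≈ 5.371 × 10^6 m

Final answer:
(a) rₚ = 2.559 × 10^6 m
(b) rₐ = 5.371 × 10^6 m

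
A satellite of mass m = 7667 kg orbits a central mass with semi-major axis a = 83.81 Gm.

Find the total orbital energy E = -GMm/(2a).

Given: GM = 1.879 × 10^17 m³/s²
a = 83.81 Gm = 8.381 × 10^10 m
GM = 1.879 × 10^17 m³/s²
2a = 1.6762 × 10^11 m
GMm = 1.879 × 10^17 × 7667 = 1.44063 × 10^21 m³·kg/s²
E = −GMm/(2a) = -8.59461 × 10^9 J ≈ -8.595 GJ

Final answer: -8.595 GJ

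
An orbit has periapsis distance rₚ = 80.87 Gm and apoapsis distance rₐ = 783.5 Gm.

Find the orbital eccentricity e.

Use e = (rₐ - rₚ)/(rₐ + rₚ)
rₚ = 80.87 Gm = 8.087 × 10^10 m
rₐ = 783.5 Gm = 7.835 × 10^11 m
rₐ − rₚ = 7.0263 × 10^11 m
rₐ + rₚ = 8.6437 × 10^11 m
e = (rₐ − rₚ)/(rₐ + rₚ) = 0.812881

Final answer: e = 0.8129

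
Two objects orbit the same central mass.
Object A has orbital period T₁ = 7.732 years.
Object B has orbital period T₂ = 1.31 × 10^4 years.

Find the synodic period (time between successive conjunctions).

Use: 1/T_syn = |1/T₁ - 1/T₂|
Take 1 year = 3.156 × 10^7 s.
T₁ = 7.732 years = 2.44022 × 10^8 s
T₂ = 1.31 × 10^4 years = 4.13436 × 10^11 s
1/T₁ = 4.09799 × 10^-9 s⁻¹
1/T₂ = 2.41875 × 10^-12 s⁻¹
|1/T₁ − 1/T₂| = 4.09557 × 10^-9 s⁻¹
T_syn = 1 / |1/T₁ − 1/T₂| = 2.44166 × 10^8 s ≈ 7.737 years

Final answer: T_syn = 7.737 years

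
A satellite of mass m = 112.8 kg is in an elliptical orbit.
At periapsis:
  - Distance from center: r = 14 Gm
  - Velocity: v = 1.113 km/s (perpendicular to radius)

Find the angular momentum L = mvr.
r = 14 Gm = 1.4 × 10^10 m
v = 1.113 km/s = 1113 m/s
vr = 1113 × 1.4 × 10^10 = 1.5582 × 10^13 m²/s
L = m × vr = 112.8 × 1.5582 × 10^13 = 1.75765 × 10^15 kg·m²/s ≈ 1.758 × 10^15 kg·m²/s

Final answer: L = 1.758 × 10^15 kg·m²/s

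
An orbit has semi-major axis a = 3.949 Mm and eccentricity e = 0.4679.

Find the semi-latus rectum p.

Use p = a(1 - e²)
a = 3.949 Mm = 3.949 × 10^6 m
e = 0.4679,  e² = 0.21893,  1 − e² = 0.78107
p = a(1 − e²) = 3.949 × 10^6 m × 0.78107 = 3.08444 × 10^6 m ≈ 3.084 Mm

Final answer: p = 3.084 Mm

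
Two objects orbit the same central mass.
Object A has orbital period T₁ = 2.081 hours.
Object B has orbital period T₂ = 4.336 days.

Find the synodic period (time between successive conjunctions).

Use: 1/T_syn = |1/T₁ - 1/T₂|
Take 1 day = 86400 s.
T₁ = 2.081 hours = 7491.6 s
T₂ = 4.336 days = 374630 s
1/T₁ = 0.000133483 s⁻¹
1/T₂ = 2.6693 × 10^-6 s⁻¹
|1/T₁ − 1/T₂| = 0.000130814 s⁻¹
T_syn = 1 / |1/T₁ − 1/T₂| = 7644.47 s ≈ 2.123 hours

Final answer: T_syn = 2.123 hours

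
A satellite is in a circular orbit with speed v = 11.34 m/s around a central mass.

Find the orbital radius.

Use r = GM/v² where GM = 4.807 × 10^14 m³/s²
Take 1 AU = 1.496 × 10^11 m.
v = 11.34 m/s
GM = 4.807 × 10^14 m³/s²
v² = 128.596 m²/s²
r = GM/v² = (4.807 × 10^14) / 128.596 = 3.73808 × 10^12 m ≈ 24.99 AU

Final answer: 24.99 AU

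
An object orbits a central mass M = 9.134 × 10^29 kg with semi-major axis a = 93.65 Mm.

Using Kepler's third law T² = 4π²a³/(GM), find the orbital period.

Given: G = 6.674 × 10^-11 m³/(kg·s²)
M = 9.134 × 10^29 kg
GM = G × M = 6.674 × 10^-11 × 9.134 × 10^29 = 6.09603 × 10^19 m³/s²
a = 93.65 Mm = 9.365 × 10^7 m
a³ = 8.21341 × 10^23 m³
T = 2π √(a³/GM) = 2π √((8.21341 × 10^23) / (6.09603 × 10^19)) = 2π × 116.075 s
T = 729.32 s ≈ 12.16 minutes

Final answer: 12.16 minutes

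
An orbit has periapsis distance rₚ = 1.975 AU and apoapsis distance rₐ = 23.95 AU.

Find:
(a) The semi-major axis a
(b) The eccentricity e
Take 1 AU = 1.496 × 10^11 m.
rₚ = 1.975 AU = 2.9546 × 10^11 m
rₐ = 23.95 AU = 3.58292 × 10^12 m
(a) a = (rₚ + rₐ)/2 = 1.93919 × 10^12 m ≈ 12.96 AU
(b) e = (rₐ − rₚ)/(rₐ + rₚ) = (3.28746 × 10^12) / (3.87838 × 10^12) = 0.847637

Final answer:
(a) a = 12.96 AU
(b) e = 0.8476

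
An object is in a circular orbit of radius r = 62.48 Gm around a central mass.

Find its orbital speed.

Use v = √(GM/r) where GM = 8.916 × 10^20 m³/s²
r = 62.48 Gm = 6.248 × 10^10 m
GM = 8.916 × 10^20 m³/s²
GM/r = (8.916 × 10^20) / (6.248 × 10^10) = 1.42702 × 10^10 m²/s²
v = √(GM/r) = 119458 m/s ≈ 119.5 km/s

Final answer: 119.5 km/s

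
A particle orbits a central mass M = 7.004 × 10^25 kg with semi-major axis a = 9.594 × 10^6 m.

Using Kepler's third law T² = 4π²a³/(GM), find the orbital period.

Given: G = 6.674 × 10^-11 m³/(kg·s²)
M = 7.004 × 10^25 kg
GM = G × M = 6.674 × 10^-11 × 7.004 × 10^25 = 4.67447 × 10^15 m³/s²
a = 9.594 × 10^6 m
a³ = 8.83078 × 10^20 m³
T = 2π √(a³/GM) = 2π √((8.83078 × 10^20) / (4.67447 × 10^15)) = 2π × 434.644 s
T = 2730.95 s ≈ 45.52 minutes

Final answer: 45.52 minutes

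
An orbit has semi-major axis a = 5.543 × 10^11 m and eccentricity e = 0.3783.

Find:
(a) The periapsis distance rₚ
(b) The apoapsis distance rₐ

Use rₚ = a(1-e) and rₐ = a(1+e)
a = 5.543 × 10^11 m
e = 0.3783:  1 − e = 0.6217,  1 + e = 1.3783
(a) rₚ = a(1 − e) = 5.543 × 10^11 m × 0.6217 = 3.44608 × 10^11 m ≈ 3.446 × 10^11 m
(b) rₐ = a(1 + e) = 5.543 × 10^11 m × 1.3783 = 7.63992 × 10^11 m ≈ 7.64 × 10^11 m

Final answer:
(a) rₚ = 3.446 × 10^11 m
(b) rₐ = 7.64 × 10^11 m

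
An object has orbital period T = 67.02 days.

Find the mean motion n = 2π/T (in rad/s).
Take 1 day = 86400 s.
T = 67.02 days = 5.79053 × 10^6 s
n = 2π / (5.79053 × 10^6 s) = 1.08508 × 10^-6 rad/s ≈ 1.085 × 10^-6 rad/s

Final answer: n = 1.085 × 10^-6 rad/s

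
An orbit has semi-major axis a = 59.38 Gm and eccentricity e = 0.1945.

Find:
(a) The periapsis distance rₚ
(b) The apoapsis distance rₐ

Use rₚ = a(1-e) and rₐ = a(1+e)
a = 59.38 Gm = 5.938 × 10^10 m
e = 0.1945:  1 − e = 0.8055,  1 + e = 1.1945
(a) rₚ = a(1 − e) = 5.938 × 10^10 m × 0.8055 = 4.78306 × 10^10 m ≈ 47.83 Gm
(b) rₐ = a(1 + e) = 5.938 × 10^10 m × 1.1945 = 7.09294 × 10^10 m ≈ 70.93 Gm

Final answer:
(a) rₚ = 47.83 Gm
(b) rₐ = 70.93 Gm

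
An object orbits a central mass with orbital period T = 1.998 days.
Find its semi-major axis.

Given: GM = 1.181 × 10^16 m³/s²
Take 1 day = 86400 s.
T = 1.998 days = 172627 s
GM = 1.181 × 10^16 m³/s²
Kepler's third law: a³ = GM T² / (4π²)
T² = 2.98002 × 10^10 s²
a³ = (1.181 × 10^16) × (2.98002 × 10^10) / (4π²) = 8.91474 × 10^24 m³
a = (a³)^(1/3) = 2.07349 × 10^8 m ≈ 207.3 Mm

Final answer: 207.3 Mm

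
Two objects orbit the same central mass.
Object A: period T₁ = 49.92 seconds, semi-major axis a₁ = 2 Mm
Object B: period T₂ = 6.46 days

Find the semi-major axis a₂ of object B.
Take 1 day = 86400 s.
T₁ = 49.92 seconds
T₂ = 6.46 days = 558144 s
a₁ = 2 Mm = 2 × 10^6 m
Kepler's third law: (T₂/T₁)² = (a₂/a₁)³  ⇒  a₂ = a₁ (T₂/T₁)^(2/3)
T₂/T₁ = 11180.8
(T₂/T₁)^(2/3) = 500.013
a₂ = 2 × 10^6 m × 500.013 = 1.00003 × 10^9 m ≈ 1 Gm

Final answer: a₂ = 1 Gm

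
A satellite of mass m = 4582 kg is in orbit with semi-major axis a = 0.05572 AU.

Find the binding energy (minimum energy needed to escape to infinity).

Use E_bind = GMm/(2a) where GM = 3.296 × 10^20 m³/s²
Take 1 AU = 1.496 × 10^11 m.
a = 0.05572 AU = 8.33571 × 10^9 m
GM = 3.296 × 10^20 m³/s²
m = 4582 kg
GMm = 3.296 × 10^20 × 4582 = 1.51023 × 10^24 m³·kg/s²
2a = 1.66714 × 10^10 m
E_bind = GMm/(2a) = 9.05878 × 10^13 J ≈ 90.59 TJ

Final answer: 90.59 TJ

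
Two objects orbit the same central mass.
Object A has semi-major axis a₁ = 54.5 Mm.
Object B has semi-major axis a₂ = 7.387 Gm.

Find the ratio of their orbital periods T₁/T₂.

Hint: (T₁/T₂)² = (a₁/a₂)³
a₁ = 54.5 Mm = 5.45 × 10^7 m
a₂ = 7.387 Gm = 7.387 × 10^9 m
a₁/a₂ = 0.00737783
T₁/T₂ = (a₁/a₂)^(3/2) = (0.00737783)^1.5 = 0.000633713

Final answer: T₁/T₂ = 0.0006337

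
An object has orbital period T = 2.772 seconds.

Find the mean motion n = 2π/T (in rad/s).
T = 2.772 seconds
n = 2π / 2.772 s = 2.26666 rad/s ≈ 2.267 rad/s

Final answer: n = 2.267 rad/s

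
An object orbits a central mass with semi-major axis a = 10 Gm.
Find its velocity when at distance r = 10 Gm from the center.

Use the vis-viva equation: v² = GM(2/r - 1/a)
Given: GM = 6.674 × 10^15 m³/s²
a = 10 Gm = 1 × 10^10 m
r = 10 Gm = 1 × 10^10 m
GM = 6.674 × 10^15 m³/s²
2/r − 1/a = 2 × 10^-10 − 1 × 10^-10 = 1 × 10^-10 m⁻¹
v² = GM (2/r − 1/a) = 667400 m²/s²
v = 816.946 m/s ≈ 816.9 m/s

Final answer: 816.9 m/s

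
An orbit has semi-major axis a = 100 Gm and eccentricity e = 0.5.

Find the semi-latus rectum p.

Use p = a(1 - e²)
a = 100 Gm = 1 × 10^11 m
e = 0.5,  e² = 0.25,  1 − e² = 0.75
p = a(1 − e²) = 1 × 10^11 m × 0.75 = 7.5 × 10^10 m ≈ 75 Gm

Final answer: p = 75 Gm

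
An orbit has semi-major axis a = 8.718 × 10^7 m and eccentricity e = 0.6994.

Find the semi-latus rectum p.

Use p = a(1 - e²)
a = 8.718 × 10^7 m
e = 0.6994,  e² = 0.48916,  1 − e² = 0.51084
p = a(1 − e²) = 8.718 × 10^7 m × 0.51084 = 4.4535 × 10^7 m ≈ 4.453 × 10^7 m

Final answer: p = 4.453 × 10^7 m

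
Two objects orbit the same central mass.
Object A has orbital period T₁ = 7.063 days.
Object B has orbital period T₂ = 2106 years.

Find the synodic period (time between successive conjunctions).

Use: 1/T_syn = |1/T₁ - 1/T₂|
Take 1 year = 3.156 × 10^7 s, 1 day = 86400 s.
T₁ = 7.063 days = 610243 s
T₂ = 2106 years = 6.64654 × 10^10 s
1/T₁ = 1.63869 × 10^-6 s⁻¹
1/T₂ = 1.50454 × 10^-11 s⁻¹
|1/T₁ − 1/T₂| = 1.63868 × 10^-6 s⁻¹
T_syn = 1 / |1/T₁ − 1/T₂| = 610249 s ≈ 7.063 days

Final answer: T_syn = 7.063 days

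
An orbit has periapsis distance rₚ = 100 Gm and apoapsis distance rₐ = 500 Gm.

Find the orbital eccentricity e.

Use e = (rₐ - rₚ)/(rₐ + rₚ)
rₚ = 100 Gm = 1 × 10^11 m
rₐ = 500 Gm = 5 × 10^11 m
rₐ − rₚ = 4 × 10^11 m
rₐ + rₚ = 6 × 10^11 m
e = (rₐ − rₚ)/(rₐ + rₚ) = 0.666667

Final answer: e = 0.6667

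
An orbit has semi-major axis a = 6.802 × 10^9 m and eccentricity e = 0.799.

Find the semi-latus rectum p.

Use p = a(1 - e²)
a = 6.802 × 10^9 m
e = 0.799,  e² = 0.638401,  1 − e² = 0.361599
p = a(1 − e²) = 6.802 × 10^9 m × 0.361599 = 2.4596 × 10^9 m ≈ 2.46 × 10^9 m

Final answer: p = 2.46 × 10^9 m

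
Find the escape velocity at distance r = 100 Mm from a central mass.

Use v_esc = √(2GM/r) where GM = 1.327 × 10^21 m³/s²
r = 100 Mm = 1 × 10^8 m
GM = 1.327 × 10^21 m³/s²
2GM/r = 2 × (1.327 × 10^21) / (1 × 10^8) = 2.654 × 10^13 m²/s²
v_esc = √(2GM/r) = 5.1517 × 10^6 m/s ≈ 5152 km/s

Final answer: 5152 km/s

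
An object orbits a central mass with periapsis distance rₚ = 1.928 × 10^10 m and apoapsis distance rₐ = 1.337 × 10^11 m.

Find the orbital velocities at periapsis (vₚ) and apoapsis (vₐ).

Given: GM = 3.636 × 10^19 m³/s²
rₚ = 1.928 × 10^10 m
rₐ = 1.337 × 10^11 m
GM = 3.636 × 10^19 m³/s²
a = (rₚ + rₐ)/2 = 7.649 × 10^10 m
Vis-viva: v² = GM (2/r − 1/a)
vₚ² = 3.636 × 10^19 × (1.03734 × 10^-10 − 1.30736 × 10^-11) = 3.29643 × 10^9 m²/s²
vₚ = 57414.5 m/s ≈ 57.41 km/s
vₐ² = 3.636 × 10^19 × (1.49589 × 10^-11 − 1.30736 × 10^-11) = 6.8548 × 10^7 m²/s²
vₐ = 8279.37 m/s ≈ 8.279 km/s

Final answer: vₚ = 57.41 km/s, vₐ = 8.279 km/s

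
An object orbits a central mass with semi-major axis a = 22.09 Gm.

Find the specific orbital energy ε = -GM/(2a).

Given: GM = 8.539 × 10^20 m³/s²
a = 22.09 Gm = 2.209 × 10^10 m
GM = 8.539 × 10^20 m³/s²
2a = 4.418 × 10^10 m
ε = −GM/(2a) = -1.93278 × 10^10 J/kg ≈ -19.33 GJ/kg

Final answer: -19.33 GJ/kg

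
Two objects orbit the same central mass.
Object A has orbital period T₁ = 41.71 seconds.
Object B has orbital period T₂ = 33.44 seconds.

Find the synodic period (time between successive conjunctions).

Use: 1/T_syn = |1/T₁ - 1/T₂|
T₁ = 41.71 seconds
T₂ = 33.44 seconds
1/T₁ = 0.0239751 s⁻¹
1/T₂ = 0.0299043 s⁻¹
|1/T₁ − 1/T₂| = 0.00592924 s⁻¹
T_syn = 1 / |1/T₁ − 1/T₂| = 168.656 s ≈ 2.811 minutes

Final answer: T_syn = 2.811 minutes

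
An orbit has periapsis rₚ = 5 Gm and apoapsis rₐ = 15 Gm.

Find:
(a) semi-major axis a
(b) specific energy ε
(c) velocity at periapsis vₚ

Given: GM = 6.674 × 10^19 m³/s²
rₚ = 5 Gm = 5 × 10^9 m
rₐ = 15 Gm = 1.5 × 10^10 m
GM = 6.674 × 10^19 m³/s²
a = (rₚ + rₐ)/2 = 1 × 10^10 m
e = (rₐ − rₚ)/(rₐ + rₚ) = (1 × 10^10) / (2 × 10^10) = 0.5
(a) a = 1 × 10^10 m ≈ 10 Gm
(b) 2a = 2 × 10^10 m;  ε = −GM/(2a) = -3.337 × 10^9 J/kg ≈ -3.337 GJ/kg
(c) vₚ² = GM (2/rₚ − 1/a) = 6.674 × 10^19 × (4 × 10^-10 − 1 × 10^-10) = 2.0022 × 10^10 m²/s²;  vₚ = 141499 m/s ≈ 141.5 km/s

Final answer:
(a) semi-major axis a = 10 Gm
(b) specific energy ε = -3.337 GJ/kg
(c) velocity at periapsis vₚ = 141.5 km/s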